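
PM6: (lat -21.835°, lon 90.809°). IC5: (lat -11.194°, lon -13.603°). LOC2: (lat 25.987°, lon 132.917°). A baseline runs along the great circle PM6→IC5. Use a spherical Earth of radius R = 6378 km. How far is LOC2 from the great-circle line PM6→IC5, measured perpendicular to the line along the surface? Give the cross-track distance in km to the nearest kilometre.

δ₁₃ = central angle PM6→LOC2 = 1.097232 rad  (haversine)
θ₁₃ = bearing PM6→LOC2 = 42.631°,  θ₁₂ = bearing PM6→IC5 = 254.079°
dₓₜ = R·arcsin(sin δ₁₃ · sin(θ₁₃ − θ₁₂)) = 6378·arcsin(0.88995·sin(-211.449°)) = 3079.700 km
|dₓₜ| = 3079.700 km

3080 km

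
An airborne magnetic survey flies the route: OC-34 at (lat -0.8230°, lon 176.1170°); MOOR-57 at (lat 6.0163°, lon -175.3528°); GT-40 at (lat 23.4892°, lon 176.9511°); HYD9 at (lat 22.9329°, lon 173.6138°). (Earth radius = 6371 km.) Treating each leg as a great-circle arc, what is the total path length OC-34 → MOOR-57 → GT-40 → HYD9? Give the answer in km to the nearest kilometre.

OC-34→MOOR-57: c = 0.190636 rad, d = 1214.54 km
MOOR-57→GT-40: c = 0.331229 rad, d = 2110.26 km
GT-40→HYD9: c = 0.054404 rad, d = 346.61 km
Total = 1214.54 + 2110.26 + 346.61 = 3671.41 km

3671 km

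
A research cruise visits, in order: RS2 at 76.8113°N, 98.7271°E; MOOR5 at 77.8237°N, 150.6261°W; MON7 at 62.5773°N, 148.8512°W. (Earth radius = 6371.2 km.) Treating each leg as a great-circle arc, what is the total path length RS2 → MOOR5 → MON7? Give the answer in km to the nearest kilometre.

RS2→MOOR5: c = 0.363236 rad, d = 2314.25 km
MOOR5→MON7: c = 0.266277 rad, d = 1696.50 km
Total = 2314.25 + 1696.50 = 4010.75 km

4011 km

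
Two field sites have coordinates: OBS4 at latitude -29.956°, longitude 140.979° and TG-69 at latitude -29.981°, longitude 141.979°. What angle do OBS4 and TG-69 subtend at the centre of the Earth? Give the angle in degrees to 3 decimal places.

0.867°

Δφ = -0.0250°,  Δλ = 1.0000°
a = sin²(Δφ/2) + cos φ₁ cos φ₂ sin²(Δλ/2) = 0.000057
c = 2·arcsin(√a) = 0.015126 rad = 0.8667°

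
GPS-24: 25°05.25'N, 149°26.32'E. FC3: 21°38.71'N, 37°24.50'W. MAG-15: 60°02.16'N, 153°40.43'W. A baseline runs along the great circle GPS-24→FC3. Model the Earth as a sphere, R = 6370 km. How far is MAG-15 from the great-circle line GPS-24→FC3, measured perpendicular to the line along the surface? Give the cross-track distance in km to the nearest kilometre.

GPS-24: φ = +25.08750°, λ = +149.43867°
FC3: φ = +21.64517°, λ = -37.40833°
MAG-15: φ = +60.03600°, λ = -153.67383°
δ₁₃ = central angle GPS-24→MAG-15 = 0.909127 rad  (haversine)
θ₁₃ = bearing GPS-24→MAG-15 = 32.022°,  θ₁₂ = bearing GPS-24→FC3 = 8.686°
dₓₜ = R·arcsin(sin δ₁₃ · sin(θ₁₃ − θ₁₂)) = 6370·arcsin(0.78897·sin(23.336°)) = 2024.717 km
|dₓₜ| = 2024.717 km

2025 km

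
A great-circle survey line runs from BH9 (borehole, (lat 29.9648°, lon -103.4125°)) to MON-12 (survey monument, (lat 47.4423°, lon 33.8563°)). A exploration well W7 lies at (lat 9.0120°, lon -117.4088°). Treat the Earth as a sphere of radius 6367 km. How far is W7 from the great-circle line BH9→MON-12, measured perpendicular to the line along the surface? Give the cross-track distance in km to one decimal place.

346.7 km

δ₁₃ = central angle BH9→W7 = 0.431181 rad  (haversine)
θ₁₃ = bearing BH9→W7 = 214.858°,  θ₁₂ = bearing BH9→MON-12 = 27.376°
dₓₜ = R·arcsin(sin δ₁₃ · sin(θ₁₃ − θ₁₂)) = 6367·arcsin(0.41794·sin(187.482°)) = -346.670 km
|dₓₜ| = 346.670 km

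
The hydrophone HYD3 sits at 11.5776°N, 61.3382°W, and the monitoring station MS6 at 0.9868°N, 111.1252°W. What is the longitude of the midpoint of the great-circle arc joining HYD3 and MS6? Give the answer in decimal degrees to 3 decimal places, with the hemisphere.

86.503°W

Bx = cos φ₂ cos Δλ = 0.645535,  By = cos φ₂ sin Δλ = -0.763536
φₘ = atan2(sin φ₁ + sin φ₂, √((cos φ₁ + Bx)² + By²)) = 6.91962°
λₘ = λ₁ + atan2(By, cos φ₁ + Bx) = -86.50299°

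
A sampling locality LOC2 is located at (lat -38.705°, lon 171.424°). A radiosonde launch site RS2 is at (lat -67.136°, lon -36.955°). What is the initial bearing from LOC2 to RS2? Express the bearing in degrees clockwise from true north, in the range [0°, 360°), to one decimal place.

168.8°

Δλ = 151.6210°
y = sin Δλ · cos φ₂ = 0.184676
x = cos φ₁ sin φ₂ − sin φ₁ cos φ₂ cos Δλ = -0.932824
θ = atan2(y, x) = 168.8017° → 168.8017° (mod 360°)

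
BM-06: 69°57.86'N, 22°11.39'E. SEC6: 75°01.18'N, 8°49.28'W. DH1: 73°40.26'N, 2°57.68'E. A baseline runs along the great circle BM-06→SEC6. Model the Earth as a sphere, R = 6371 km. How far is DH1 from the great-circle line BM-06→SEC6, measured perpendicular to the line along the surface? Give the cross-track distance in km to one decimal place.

BM-06: φ = +69.96433°, λ = +22.18983°
SEC6: φ = +75.01967°, λ = -8.82133°
DH1: φ = +73.67100°, λ = +2.96133°
δ₁₃ = central angle BM-06→DH1 = 0.122269 rad  (haversine)
θ₁₃ = bearing BM-06→DH1 = 310.608°,  θ₁₂ = bearing BM-06→SEC6 = 312.686°
dₓₜ = R·arcsin(sin δ₁₃ · sin(θ₁₃ − θ₁₂)) = 6371·arcsin(0.12196·sin(-2.078°)) = -28.177 km
|dₓₜ| = 28.177 km

28.2 km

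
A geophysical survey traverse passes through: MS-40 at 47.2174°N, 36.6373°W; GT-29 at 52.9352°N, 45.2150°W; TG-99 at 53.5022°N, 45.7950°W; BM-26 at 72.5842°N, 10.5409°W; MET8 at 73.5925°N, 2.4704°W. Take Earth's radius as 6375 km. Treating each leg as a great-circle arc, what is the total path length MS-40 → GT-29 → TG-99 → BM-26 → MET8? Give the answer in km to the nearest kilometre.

MS-40→GT-29: c = 0.138345 rad, d = 881.95 km
GT-29→TG-99: c = 0.011605 rad, d = 73.98 km
TG-99→BM-26: c = 0.421681 rad, d = 2688.22 km
BM-26→MET8: c = 0.044549 rad, d = 284.00 km
Total = 881.95 + 73.98 + 2688.22 + 284.00 = 3928.15 km

3928 km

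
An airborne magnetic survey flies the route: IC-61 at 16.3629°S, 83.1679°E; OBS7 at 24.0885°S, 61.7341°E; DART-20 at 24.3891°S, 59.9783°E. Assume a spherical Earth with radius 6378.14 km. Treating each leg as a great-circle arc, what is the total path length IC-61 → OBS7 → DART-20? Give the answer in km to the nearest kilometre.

2576 km

IC-61→OBS7: c = 0.375448 rad, d = 2394.66 km
OBS7→DART-20: c = 0.028431 rad, d = 181.34 km
Total = 2394.66 + 181.34 = 2575.99 km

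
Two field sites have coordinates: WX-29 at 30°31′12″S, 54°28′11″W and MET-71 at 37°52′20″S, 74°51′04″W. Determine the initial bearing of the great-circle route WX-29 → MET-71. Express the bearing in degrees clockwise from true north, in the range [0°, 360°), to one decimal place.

240.9°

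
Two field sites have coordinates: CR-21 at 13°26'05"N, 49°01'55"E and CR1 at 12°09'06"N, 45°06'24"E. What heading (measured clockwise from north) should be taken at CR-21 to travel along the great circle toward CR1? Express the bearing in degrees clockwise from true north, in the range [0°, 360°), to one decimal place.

CR-21: φ = +13.43472°, λ = +49.03194°
CR1: φ = +12.15167°, λ = +45.10667°
Δλ = -3.9253°
y = sin Δλ · cos φ₂ = -0.066922
x = cos φ₁ sin φ₂ − sin φ₁ cos φ₂ cos Δλ = -0.021859
θ = atan2(y, x) = -108.0888° → 251.9112° (mod 360°)

251.9°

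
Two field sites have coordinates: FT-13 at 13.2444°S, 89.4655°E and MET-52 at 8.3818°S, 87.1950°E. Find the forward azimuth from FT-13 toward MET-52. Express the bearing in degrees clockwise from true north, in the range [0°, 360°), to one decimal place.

Δλ = -2.2705°
y = sin Δλ · cos φ₂ = -0.039194
x = cos φ₁ sin φ₂ − sin φ₁ cos φ₂ cos Δλ = 0.084589
θ = atan2(y, x) = -24.8607° → 335.1393° (mod 360°)

335.1°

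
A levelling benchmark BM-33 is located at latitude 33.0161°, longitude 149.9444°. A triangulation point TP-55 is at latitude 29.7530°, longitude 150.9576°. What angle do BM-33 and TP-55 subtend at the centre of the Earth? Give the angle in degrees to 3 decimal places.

3.376°

Δφ = -3.2631°,  Δλ = 1.0132°
a = sin²(Δφ/2) + cos φ₁ cos φ₂ sin²(Δλ/2) = 0.000868
c = 2·arcsin(√a) = 0.058918 rad = 3.3757°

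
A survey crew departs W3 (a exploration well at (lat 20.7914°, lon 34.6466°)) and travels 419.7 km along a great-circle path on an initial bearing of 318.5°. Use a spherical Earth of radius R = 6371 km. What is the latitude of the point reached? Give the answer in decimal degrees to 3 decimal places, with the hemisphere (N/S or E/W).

δ = d/R = 419.7/6371 = 0.065877 rad
φ₂ = arcsin(sin φ₁ cos δ + cos φ₁ sin δ cos θ)
   = arcsin(0.35497·0.99783 + 0.93488·0.06583·0.74896) = 23.59625°
λ₂ = λ₁ + atan2(sin θ sin δ cos φ₁, cos δ − sin φ₁ sin φ₂) = 31.91832°

23.596°N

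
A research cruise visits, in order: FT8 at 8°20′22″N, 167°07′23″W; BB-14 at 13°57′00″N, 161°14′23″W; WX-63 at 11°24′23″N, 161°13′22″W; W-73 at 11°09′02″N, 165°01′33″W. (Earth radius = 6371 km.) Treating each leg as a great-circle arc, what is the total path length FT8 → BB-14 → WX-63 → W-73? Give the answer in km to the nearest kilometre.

FT8: φ = +8.33944°, λ = -167.12306°
BB-14: φ = +13.95000°, λ = -161.23972°
WX-63: φ = +11.40639°, λ = -161.22278°
W-73: φ = +11.15056°, λ = -165.02583°
FT8→BB-14: c = 0.140462 rad, d = 894.88 km
BB-14→WX-63: c = 0.044395 rad, d = 282.84 km
WX-63→W-73: c = 0.065246 rad, d = 415.69 km
Total = 894.88 + 282.84 + 415.69 = 1593.41 km

1593 km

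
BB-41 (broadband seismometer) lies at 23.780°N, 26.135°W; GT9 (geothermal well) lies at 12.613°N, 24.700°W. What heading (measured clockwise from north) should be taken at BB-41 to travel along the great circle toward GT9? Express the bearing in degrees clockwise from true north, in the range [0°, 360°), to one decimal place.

172.8°

Δλ = 1.4350°
y = sin Δλ · cos φ₂ = 0.024439
x = cos φ₁ sin φ₂ − sin φ₁ cos φ₂ cos Δλ = -0.193546
θ = atan2(y, x) = 172.8035° → 172.8035° (mod 360°)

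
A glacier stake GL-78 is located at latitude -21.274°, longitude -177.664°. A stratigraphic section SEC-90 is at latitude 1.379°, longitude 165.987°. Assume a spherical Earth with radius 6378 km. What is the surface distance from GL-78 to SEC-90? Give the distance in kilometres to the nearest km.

3086 km

Δφ = 22.6530°,  Δλ = -16.3490°
a = sin²(Δφ/2) + cos φ₁ cos φ₂ sin²(Δλ/2) = 0.057407
c = 2·arcsin(√a) = 0.483904 rad = 27.7256°
d = R·c = 6378 × 0.483904 = 3086.3 km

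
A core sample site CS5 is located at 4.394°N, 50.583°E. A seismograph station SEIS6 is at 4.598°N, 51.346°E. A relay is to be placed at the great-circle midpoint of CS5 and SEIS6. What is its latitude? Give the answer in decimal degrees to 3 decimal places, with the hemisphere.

4.496°N

Bx = cos φ₂ cos Δλ = 0.996693,  By = cos φ₂ sin Δλ = 0.013274
φₘ = atan2(sin φ₁ + sin φ₂, √((cos φ₁ + Bx)² + By²)) = 4.49610°
λₘ = λ₁ + atan2(By, cos φ₁ + Bx) = 50.96445°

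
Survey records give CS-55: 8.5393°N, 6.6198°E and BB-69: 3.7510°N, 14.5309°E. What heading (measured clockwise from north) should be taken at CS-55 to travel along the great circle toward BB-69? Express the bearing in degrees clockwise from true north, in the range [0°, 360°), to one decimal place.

120.9°

Δλ = 7.9111°
y = sin Δλ · cos φ₂ = 0.137342
x = cos φ₁ sin φ₂ − sin φ₁ cos φ₂ cos Δλ = -0.082064
θ = atan2(y, x) = 120.8591° → 120.8591° (mod 360°)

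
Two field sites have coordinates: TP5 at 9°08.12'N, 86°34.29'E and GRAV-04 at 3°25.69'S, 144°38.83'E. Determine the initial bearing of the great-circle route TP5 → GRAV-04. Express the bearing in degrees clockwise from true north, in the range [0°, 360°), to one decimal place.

99.6°

TP5: φ = +9.13533°, λ = +86.57150°
GRAV-04: φ = -3.42817°, λ = +144.64717°
Δλ = 58.0757°
y = sin Δλ · cos φ₂ = 0.847228
x = cos φ₁ sin φ₂ − sin φ₁ cos φ₂ cos Δλ = -0.142844
θ = atan2(y, x) = 99.5702° → 99.5702° (mod 360°)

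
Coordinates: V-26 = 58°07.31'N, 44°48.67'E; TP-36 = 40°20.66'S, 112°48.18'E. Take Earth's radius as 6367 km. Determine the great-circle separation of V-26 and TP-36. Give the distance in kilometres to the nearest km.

12614 km

V-26: φ = +58.12183°, λ = +44.81117°
TP-36: φ = -40.34433°, λ = +112.80300°
Δφ = -98.4662°,  Δλ = 67.9918°
a = sin²(Δφ/2) + cos φ₁ cos φ₂ sin²(Δλ/2) = 0.699450
c = 2·arcsin(√a) = 1.981114 rad = 113.5095°
d = R·c = 6367 × 1.981114 = 12613.8 km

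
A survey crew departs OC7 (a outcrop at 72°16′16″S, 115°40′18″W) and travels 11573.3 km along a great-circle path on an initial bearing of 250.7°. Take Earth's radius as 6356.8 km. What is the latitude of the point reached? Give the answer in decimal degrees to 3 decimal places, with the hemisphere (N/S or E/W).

7.930°N

OC7: φ = -72.27111°, λ = -115.67167°
δ = d/R = 11573.3/6356.8 = 1.820617 rad
φ₂ = arcsin(sin φ₁ cos δ + cos φ₁ sin δ cos θ)
   = arcsin(-0.95251·-0.24723 + 0.30451·0.96896·-0.33051) = 7.93024°
λ₂ = λ₁ + atan2(sin θ sin δ cos φ₁, cos δ − sin φ₁ sin φ₂) = 131.74654°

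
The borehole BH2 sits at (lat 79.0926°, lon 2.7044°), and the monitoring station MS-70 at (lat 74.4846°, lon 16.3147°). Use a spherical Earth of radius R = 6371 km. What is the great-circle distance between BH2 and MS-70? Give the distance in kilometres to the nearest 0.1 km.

614.9 km

Δφ = -4.6080°,  Δλ = 13.6103°
a = sin²(Δφ/2) + cos φ₁ cos φ₂ sin²(Δλ/2) = 0.002327
c = 2·arcsin(√a) = 0.096512 rad = 5.5298°
d = R·c = 6371 × 0.096512 = 614.9 km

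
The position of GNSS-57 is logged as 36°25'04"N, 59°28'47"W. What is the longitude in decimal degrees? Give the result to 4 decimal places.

59° + 28′/60 + 47″/3600 = 59 + 0.46667 + 0.01306 = 59.4797°

59.4797°W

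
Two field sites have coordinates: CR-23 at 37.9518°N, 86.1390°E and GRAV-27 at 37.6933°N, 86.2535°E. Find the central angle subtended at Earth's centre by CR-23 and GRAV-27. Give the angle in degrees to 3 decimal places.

0.274°

Δφ = -0.2585°,  Δλ = 0.1145°
a = sin²(Δφ/2) + cos φ₁ cos φ₂ sin²(Δλ/2) = 0.000006
c = 2·arcsin(√a) = 0.004780 rad = 0.2739°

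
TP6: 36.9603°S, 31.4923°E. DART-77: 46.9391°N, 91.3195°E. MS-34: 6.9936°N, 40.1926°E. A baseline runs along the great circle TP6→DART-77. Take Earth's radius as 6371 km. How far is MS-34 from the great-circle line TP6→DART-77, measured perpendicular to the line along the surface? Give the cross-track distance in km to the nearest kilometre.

1881 km

δ₁₃ = central angle TP6→MS-34 = 0.780201 rad  (haversine)
θ₁₃ = bearing TP6→MS-34 = 12.324°,  θ₁₂ = bearing TP6→DART-77 = 36.761°
dₓₜ = R·arcsin(sin δ₁₃ · sin(θ₁₃ − θ₁₂)) = 6371·arcsin(0.70342·sin(-24.437°)) = -1881.176 km
|dₓₜ| = 1881.176 km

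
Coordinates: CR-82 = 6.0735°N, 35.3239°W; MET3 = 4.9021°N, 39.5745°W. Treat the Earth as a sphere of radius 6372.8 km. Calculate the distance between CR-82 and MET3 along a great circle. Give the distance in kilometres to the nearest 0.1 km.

Δφ = -1.1714°,  Δλ = -4.2506°
a = sin²(Δφ/2) + cos φ₁ cos φ₂ sin²(Δλ/2) = 0.001467
c = 2·arcsin(√a) = 0.076623 rad = 4.3902°
d = R·c = 6372.8 × 0.076623 = 488.3 km

488.3 km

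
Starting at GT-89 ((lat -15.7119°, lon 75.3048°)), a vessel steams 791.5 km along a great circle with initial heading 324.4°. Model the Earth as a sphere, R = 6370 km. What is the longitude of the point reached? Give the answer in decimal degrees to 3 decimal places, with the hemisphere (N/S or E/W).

71.105°E

δ = d/R = 791.5/6370 = 0.124254 rad
φ₂ = arcsin(sin φ₁ cos δ + cos φ₁ sin δ cos θ)
   = arcsin(-0.27080·0.99229 + 0.96264·0.12393·0.81310) = -9.88705°
λ₂ = λ₁ + atan2(sin θ sin δ cos φ₁, cos δ − sin φ₁ sin φ₂) = 71.10510°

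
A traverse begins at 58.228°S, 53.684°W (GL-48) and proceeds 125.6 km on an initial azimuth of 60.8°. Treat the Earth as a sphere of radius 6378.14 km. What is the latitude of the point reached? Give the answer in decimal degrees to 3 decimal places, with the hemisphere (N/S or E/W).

57.664°S

δ = d/R = 125.6/6378.14 = 0.019692 rad
φ₂ = arcsin(sin φ₁ cos δ + cos φ₁ sin δ cos θ)
   = arcsin(-0.85015·0.99981 + 0.52654·0.01969·0.48786) = -57.66413°
λ₂ = λ₁ + atan2(sin θ sin δ cos φ₁, cos δ − sin φ₁ sin φ₂) = -51.84245°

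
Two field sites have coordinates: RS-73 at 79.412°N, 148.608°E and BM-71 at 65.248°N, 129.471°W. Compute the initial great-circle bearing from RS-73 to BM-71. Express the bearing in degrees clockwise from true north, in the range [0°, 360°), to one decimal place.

75.3°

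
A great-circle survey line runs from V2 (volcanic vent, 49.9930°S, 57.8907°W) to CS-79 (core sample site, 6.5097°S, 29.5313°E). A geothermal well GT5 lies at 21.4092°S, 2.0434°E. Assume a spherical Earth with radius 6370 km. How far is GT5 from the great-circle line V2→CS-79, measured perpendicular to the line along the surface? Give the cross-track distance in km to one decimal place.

δ₁₃ = central angle V2→GT5 = 0.952738 rad  (haversine)
θ₁₃ = bearing V2→GT5 = 81.348°,  θ₁₂ = bearing V2→CS-79 = 92.230°
dₓₜ = R·arcsin(sin δ₁₃ · sin(θ₁₃ − θ₁₂)) = 6370·arcsin(0.81500·sin(-10.882°)) = -983.993 km
|dₓₜ| = 983.993 km

984.0 km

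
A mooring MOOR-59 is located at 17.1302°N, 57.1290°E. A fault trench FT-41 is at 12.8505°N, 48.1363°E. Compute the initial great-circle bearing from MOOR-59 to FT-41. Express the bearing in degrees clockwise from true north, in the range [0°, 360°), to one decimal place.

245.0°

Δλ = -8.9927°
y = sin Δλ · cos φ₂ = -0.152394
x = cos φ₁ sin φ₂ − sin φ₁ cos φ₂ cos Δλ = -0.071096
θ = atan2(y, x) = -115.0103° → 244.9897° (mod 360°)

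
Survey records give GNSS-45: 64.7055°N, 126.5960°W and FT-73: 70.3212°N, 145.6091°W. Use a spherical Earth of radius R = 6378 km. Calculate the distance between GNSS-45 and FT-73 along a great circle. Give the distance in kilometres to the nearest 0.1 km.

Δφ = 5.6157°,  Δλ = -19.0131°
a = sin²(Δφ/2) + cos φ₁ cos φ₂ sin²(Δλ/2) = 0.006324
c = 2·arcsin(√a) = 0.159222 rad = 9.1227°
d = R·c = 6378 × 0.159222 = 1015.5 km

1015.5 km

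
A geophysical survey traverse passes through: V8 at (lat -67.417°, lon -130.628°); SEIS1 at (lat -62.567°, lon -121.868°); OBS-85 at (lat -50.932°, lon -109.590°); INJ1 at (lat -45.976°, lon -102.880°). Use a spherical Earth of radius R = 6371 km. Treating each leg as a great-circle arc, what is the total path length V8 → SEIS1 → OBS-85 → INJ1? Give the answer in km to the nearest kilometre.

V8→SEIS1: c = 0.106298 rad, d = 677.23 km
SEIS1→OBS-85: c = 0.233723 rad, d = 1489.05 km
OBS-85→INJ1: c = 0.116158 rad, d = 740.04 km
Total = 677.23 + 1489.05 + 740.04 = 2906.32 km

2906 km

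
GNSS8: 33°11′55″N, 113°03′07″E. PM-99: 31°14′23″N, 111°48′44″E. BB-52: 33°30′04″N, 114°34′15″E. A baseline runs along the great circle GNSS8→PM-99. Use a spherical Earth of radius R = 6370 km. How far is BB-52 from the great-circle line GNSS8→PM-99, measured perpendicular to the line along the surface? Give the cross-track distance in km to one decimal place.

107.2 km

GNSS8: φ = +33.19861°, λ = +113.05194°
PM-99: φ = +31.23972°, λ = +111.81222°
BB-52: φ = +33.50111°, λ = +114.57083°
δ₁₃ = central angle GNSS8→BB-52 = 0.022765 rad  (haversine)
θ₁₃ = bearing GNSS8→BB-52 = 76.173°,  θ₁₂ = bearing GNSS8→PM-99 = 208.498°
dₓₜ = R·arcsin(sin δ₁₃ · sin(θ₁₃ − θ₁₂)) = 6370·arcsin(0.02276·sin(-132.325°)) = -107.208 km
|dₓₜ| = 107.208 km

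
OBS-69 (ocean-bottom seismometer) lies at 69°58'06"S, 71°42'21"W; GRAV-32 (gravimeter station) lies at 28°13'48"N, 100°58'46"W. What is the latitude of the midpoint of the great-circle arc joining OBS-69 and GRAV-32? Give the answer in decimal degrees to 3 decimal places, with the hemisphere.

21.378°S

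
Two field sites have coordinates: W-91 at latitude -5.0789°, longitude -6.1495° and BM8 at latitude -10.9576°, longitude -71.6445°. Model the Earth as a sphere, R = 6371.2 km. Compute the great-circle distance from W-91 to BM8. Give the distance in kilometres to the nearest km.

7229 km

Δφ = -5.8787°,  Δλ = -65.4950°
a = sin²(Δφ/2) + cos φ₁ cos φ₂ sin²(Δλ/2) = 0.288780
c = 2·arcsin(√a) = 1.134661 rad = 65.0113°
d = R·c = 6371.2 × 1.134661 = 7229.2 km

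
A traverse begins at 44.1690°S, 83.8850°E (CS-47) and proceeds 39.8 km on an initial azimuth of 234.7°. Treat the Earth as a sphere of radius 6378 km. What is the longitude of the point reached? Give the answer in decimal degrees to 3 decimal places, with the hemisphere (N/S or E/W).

83.477°E

δ = d/R = 39.8/6378 = 0.006240 rad
φ₂ = arcsin(sin φ₁ cos δ + cos φ₁ sin δ cos θ)
   = arcsin(-0.69678·0.99998 + 0.71729·0.00624·-0.57786) = -44.37488°
λ₂ = λ₁ + atan2(sin θ sin δ cos φ₁, cos δ − sin φ₁ sin φ₂) = 83.47676°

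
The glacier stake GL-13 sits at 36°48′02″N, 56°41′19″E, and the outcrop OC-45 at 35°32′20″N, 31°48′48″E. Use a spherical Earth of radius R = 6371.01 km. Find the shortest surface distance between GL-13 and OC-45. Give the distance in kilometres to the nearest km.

2231 km

GL-13: φ = +36.80056°, λ = +56.68861°
OC-45: φ = +35.53889°, λ = +31.81333°
Δφ = -1.2617°,  Δλ = -24.8753°
a = sin²(Δφ/2) + cos φ₁ cos φ₂ sin²(Δλ/2) = 0.030346
c = 2·arcsin(√a) = 0.350186 rad = 20.0642°
d = R·c = 6371.01 × 0.350186 = 2231.0 km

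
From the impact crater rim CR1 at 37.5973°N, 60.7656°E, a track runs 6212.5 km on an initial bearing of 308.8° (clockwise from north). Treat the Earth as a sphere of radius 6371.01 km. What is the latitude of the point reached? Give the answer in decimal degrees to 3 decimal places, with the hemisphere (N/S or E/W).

δ = d/R = 6212.5/6371.01 = 0.975120 rad
φ₂ = arcsin(sin φ₁ cos δ + cos φ₁ sin δ cos θ)
   = arcsin(0.61011·0.56107 + 0.79232·0.82777·0.62660) = 48.87485°
λ₂ = λ₁ + atan2(sin θ sin δ cos φ₁, cos δ − sin φ₁ sin φ₂) = -18.00393°

48.875°N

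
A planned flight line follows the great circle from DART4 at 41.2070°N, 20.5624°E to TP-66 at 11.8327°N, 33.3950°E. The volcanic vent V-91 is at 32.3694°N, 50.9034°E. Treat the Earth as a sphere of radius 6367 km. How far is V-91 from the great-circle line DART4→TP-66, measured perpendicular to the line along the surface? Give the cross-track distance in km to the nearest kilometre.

2315 km

δ₁₃ = central angle DART4→V-91 = 0.448507 rad  (haversine)
θ₁₃ = bearing DART4→V-91 = 100.285°,  θ₁₂ = bearing DART4→TP-66 = 155.382°
dₓₜ = R·arcsin(sin δ₁₃ · sin(θ₁₃ − θ₁₂)) = 6367·arcsin(0.43362·sin(-55.096°)) = -2314.889 km
|dₓₜ| = 2314.889 km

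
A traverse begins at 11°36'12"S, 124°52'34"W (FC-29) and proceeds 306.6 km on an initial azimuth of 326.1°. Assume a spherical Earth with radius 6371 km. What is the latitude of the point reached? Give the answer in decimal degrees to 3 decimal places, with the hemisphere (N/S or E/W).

FC-29: φ = -11.60333°, λ = -124.87611°
δ = d/R = 306.6/6371 = 0.048124 rad
φ₂ = arcsin(sin φ₁ cos δ + cos φ₁ sin δ cos θ)
   = arcsin(-0.20113·0.99884 + 0.97956·0.04811·0.83001) = -9.31079°
λ₂ = λ₁ + atan2(sin θ sin δ cos φ₁, cos δ − sin φ₁ sin φ₂) = -126.43412°

9.311°S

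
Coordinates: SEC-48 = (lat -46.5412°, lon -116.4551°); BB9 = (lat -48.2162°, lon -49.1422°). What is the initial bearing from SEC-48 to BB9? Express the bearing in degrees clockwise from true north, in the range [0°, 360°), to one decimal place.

Δλ = 67.3129°
y = sin Δλ · cos φ₂ = 0.614765
x = cos φ₁ sin φ₂ − sin φ₁ cos φ₂ cos Δλ = -0.326345
θ = atan2(y, x) = 117.9614° → 117.9614° (mod 360°)

118.0°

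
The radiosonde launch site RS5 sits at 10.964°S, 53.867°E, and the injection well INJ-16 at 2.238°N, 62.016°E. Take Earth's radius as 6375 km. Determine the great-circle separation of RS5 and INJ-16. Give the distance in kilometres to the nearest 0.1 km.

Δφ = 13.2020°,  Δλ = 8.1490°
a = sin²(Δφ/2) + cos φ₁ cos φ₂ sin²(Δλ/2) = 0.018167
c = 2·arcsin(√a) = 0.270395 rad = 15.4925°
d = R·c = 6375 × 0.270395 = 1723.8 km

1723.8 km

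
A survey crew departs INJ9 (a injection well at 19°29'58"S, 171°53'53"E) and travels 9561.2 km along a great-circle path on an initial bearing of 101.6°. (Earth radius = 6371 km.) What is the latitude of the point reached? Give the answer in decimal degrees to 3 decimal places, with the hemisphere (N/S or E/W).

12.266°S

INJ9: φ = -19.49944°, λ = +171.89806°
δ = d/R = 9561.2/6371 = 1.500738 rad
φ₂ = arcsin(sin φ₁ cos δ + cos φ₁ sin δ cos θ)
   = arcsin(-0.33380·0.07000 + 0.94264·0.99755·-0.20108) = -12.26575°
λ₂ = λ₁ + atan2(sin θ sin δ cos φ₁, cos δ − sin φ₁ sin φ₂) = -98.04517°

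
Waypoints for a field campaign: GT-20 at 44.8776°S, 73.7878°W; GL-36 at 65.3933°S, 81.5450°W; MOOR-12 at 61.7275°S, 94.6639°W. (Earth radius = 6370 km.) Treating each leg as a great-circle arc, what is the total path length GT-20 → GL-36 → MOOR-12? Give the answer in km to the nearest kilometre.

3094 km

GT-20→GL-36: c = 0.365693 rad, d = 2329.47 km
GL-36→MOOR-12: c = 0.120018 rad, d = 764.51 km
Total = 2329.47 + 764.51 = 3093.98 km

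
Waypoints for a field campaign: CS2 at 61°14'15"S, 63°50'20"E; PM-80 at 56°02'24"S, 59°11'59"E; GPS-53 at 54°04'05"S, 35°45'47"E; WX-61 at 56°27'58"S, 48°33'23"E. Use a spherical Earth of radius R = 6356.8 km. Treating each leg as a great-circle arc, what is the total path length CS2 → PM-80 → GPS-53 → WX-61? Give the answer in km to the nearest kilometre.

CS2: φ = -61.23750°, λ = +63.83889°
PM-80: φ = -56.04000°, λ = +59.19972°
GPS-53: φ = -54.06806°, λ = +35.76306°
WX-61: φ = -56.46611°, λ = +48.55639°
CS2→PM-80: c = 0.099964 rad, d = 635.45 km
PM-80→GPS-53: c = 0.235646 rad, d = 1497.95 km
GPS-53→WX-61: c = 0.133692 rad, d = 849.85 km
Total = 635.45 + 1497.95 + 849.85 = 2983.26 km

2983 km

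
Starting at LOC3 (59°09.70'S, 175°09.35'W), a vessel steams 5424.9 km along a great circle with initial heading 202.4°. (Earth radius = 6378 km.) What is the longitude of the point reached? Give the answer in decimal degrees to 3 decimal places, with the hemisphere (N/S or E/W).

52.769°E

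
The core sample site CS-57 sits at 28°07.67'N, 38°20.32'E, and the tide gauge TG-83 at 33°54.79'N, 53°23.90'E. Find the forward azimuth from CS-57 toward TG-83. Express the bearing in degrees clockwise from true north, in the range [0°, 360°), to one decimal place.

CS-57: φ = +28.12783°, λ = +38.33867°
TG-83: φ = +33.91317°, λ = +53.39833°
Δλ = 15.0597°
y = sin Δλ · cos φ₂ = 0.215624
x = cos φ₁ sin φ₂ − sin φ₁ cos φ₂ cos Δλ = 0.114238
θ = atan2(y, x) = 62.0852° → 62.0852° (mod 360°)

62.1°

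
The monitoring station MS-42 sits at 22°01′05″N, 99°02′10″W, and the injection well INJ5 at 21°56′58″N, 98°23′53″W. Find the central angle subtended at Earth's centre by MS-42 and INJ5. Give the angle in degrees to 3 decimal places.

MS-42: φ = +22.01806°, λ = -99.03611°
INJ5: φ = +21.94944°, λ = -98.39806°
Δφ = -0.0686°,  Δλ = 0.6381°
a = sin²(Δφ/2) + cos φ₁ cos φ₂ sin²(Δλ/2) = 0.000027
c = 2·arcsin(√a) = 0.010396 rad = 0.5956°

0.596°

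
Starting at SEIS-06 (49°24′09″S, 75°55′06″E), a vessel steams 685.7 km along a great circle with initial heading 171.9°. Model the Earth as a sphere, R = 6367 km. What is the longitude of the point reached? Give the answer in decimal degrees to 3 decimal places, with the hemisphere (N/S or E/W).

SEIS-06: φ = -49.40250°, λ = +75.91833°
δ = d/R = 685.7/6367 = 0.107696 rad
φ₂ = arcsin(sin φ₁ cos δ + cos φ₁ sin δ cos θ)
   = arcsin(-0.75930·0.99421 + 0.65074·0.10749·-0.99002) = -55.50237°
λ₂ = λ₁ + atan2(sin θ sin δ cos φ₁, cos δ − sin φ₁ sin φ₂) = 77.45064°

77.451°E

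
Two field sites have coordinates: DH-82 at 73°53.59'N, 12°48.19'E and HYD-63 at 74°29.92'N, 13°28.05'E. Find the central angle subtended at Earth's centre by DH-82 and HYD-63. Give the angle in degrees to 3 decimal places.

0.632°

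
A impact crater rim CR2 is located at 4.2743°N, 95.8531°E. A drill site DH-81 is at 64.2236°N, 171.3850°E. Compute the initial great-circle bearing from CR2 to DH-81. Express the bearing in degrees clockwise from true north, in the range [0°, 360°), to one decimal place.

25.3°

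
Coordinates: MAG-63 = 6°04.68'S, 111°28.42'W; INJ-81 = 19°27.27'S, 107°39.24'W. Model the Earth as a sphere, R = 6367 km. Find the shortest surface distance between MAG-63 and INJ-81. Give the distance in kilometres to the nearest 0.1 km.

1542.7 km

MAG-63: φ = -6.07800°, λ = -111.47367°
INJ-81: φ = -19.45450°, λ = -107.65400°
Δφ = -13.3765°,  Δλ = 3.8197°
a = sin²(Δφ/2) + cos φ₁ cos φ₂ sin²(Δλ/2) = 0.014606
c = 2·arcsin(√a) = 0.242302 rad = 13.8829°
d = R·c = 6367 × 0.242302 = 1542.7 km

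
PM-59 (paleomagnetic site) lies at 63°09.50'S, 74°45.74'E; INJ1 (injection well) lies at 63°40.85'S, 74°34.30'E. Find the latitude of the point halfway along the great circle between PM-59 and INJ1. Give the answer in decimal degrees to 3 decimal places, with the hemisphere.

63.420°S

PM-59: φ = -63.15833°, λ = +74.76233°
INJ1: φ = -63.68083°, λ = +74.57167°
Bx = cos φ₂ cos Δλ = 0.443369,  By = cos φ₂ sin Δλ = -0.001475
φₘ = atan2(sin φ₁ + sin φ₂, √((cos φ₁ + Bx)² + By²)) = -63.41962°
λₘ = λ₁ + atan2(By, cos φ₁ + Bx) = 74.66787°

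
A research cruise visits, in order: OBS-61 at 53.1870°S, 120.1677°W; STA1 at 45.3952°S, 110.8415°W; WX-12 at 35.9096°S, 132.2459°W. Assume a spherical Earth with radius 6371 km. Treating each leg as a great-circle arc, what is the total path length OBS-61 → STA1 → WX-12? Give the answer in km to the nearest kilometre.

3179 km

OBS-61→STA1: c = 0.172228 rad, d = 1097.26 km
STA1→WX-12: c = 0.326724 rad, d = 2081.56 km
Total = 1097.26 + 2081.56 = 3178.82 km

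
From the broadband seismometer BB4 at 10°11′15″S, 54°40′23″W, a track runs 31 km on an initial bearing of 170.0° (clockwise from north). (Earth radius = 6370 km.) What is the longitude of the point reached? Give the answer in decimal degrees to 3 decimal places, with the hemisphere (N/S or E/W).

54.624°W

BB4: φ = -10.18750°, λ = -54.67306°
δ = d/R = 31/6370 = 0.004867 rad
φ₂ = arcsin(sin φ₁ cos δ + cos φ₁ sin δ cos θ)
   = arcsin(-0.17687·0.99999 + 0.98423·0.00487·-0.98481) = -10.46209°
λ₂ = λ₁ + atan2(sin θ sin δ cos φ₁, cos δ − sin φ₁ sin φ₂) = -54.62382°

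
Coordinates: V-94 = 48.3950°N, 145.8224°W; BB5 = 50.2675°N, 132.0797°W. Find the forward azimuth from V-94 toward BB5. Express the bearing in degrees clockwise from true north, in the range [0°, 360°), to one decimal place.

73.0°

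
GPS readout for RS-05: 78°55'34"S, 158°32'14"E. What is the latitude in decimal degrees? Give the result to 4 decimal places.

78.9261°S

78° + 55′/60 + 34″/3600 = 78 + 0.91667 + 0.00944 = 78.9261°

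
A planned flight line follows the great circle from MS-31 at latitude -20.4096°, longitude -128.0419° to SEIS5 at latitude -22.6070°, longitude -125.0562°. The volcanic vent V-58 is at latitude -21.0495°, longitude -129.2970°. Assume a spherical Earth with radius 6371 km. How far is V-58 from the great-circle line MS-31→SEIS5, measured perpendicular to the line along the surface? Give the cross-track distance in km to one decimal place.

137.5 km

δ₁₃ = central angle MS-31→V-58 = 0.023334 rad  (haversine)
θ₁₃ = bearing MS-31→V-58 = 241.183°,  θ₁₂ = bearing MS-31→SEIS5 = 128.886°
dₓₜ = R·arcsin(sin δ₁₃ · sin(θ₁₃ − θ₁₂)) = 6371·arcsin(0.02333·sin(112.297°)) = 137.542 km
|dₓₜ| = 137.542 km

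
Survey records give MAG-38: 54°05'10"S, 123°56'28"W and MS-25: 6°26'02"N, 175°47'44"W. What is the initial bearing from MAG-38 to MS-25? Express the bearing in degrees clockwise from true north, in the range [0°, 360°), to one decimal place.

305.8°

MAG-38: φ = -54.08611°, λ = -123.94111°
MS-25: φ = +6.43389°, λ = -175.79556°
Δλ = -51.8544°
y = sin Δλ · cos φ₂ = -0.781491
x = cos φ₁ sin φ₂ − sin φ₁ cos φ₂ cos Δλ = 0.562822
θ = atan2(y, x) = -54.2389° → 305.7611° (mod 360°)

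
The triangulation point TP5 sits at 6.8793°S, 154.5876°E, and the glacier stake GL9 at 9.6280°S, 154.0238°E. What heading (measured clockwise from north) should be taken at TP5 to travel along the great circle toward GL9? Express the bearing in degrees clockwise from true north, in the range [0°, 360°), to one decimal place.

191.4°

Δλ = -0.5638°
y = sin Δλ · cos φ₂ = -0.009701
x = cos φ₁ sin φ₂ − sin φ₁ cos φ₂ cos Δλ = -0.047961
θ = atan2(y, x) = -168.5647° → 191.4353° (mod 360°)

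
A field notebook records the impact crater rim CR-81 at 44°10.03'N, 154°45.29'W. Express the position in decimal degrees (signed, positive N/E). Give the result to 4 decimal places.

lat: 44.1672° N → +44.1672°
lon: 154.7548° W → -154.7548°

+44.1672°, -154.7548°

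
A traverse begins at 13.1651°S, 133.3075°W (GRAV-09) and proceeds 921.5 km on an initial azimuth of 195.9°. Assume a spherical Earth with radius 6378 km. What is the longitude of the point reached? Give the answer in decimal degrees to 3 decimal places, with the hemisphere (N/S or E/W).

δ = d/R = 921.5/6378 = 0.144481 rad
φ₂ = arcsin(sin φ₁ cos δ + cos φ₁ sin δ cos θ)
   = arcsin(-0.22776·0.98958 + 0.97372·0.14398·-0.96174) = -21.11345°
λ₂ = λ₁ + atan2(sin θ sin δ cos φ₁, cos δ − sin φ₁ sin φ₂) = -135.73085°

135.731°W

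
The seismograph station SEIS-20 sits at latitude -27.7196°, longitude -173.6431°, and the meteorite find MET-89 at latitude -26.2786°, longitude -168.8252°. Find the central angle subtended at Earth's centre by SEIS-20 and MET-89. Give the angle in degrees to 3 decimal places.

4.528°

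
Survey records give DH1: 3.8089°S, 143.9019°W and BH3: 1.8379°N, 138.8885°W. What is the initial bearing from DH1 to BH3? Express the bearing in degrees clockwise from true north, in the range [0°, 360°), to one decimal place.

41.7°

Δλ = 5.0134°
y = sin Δλ · cos φ₂ = 0.087344
x = cos φ₁ sin φ₂ − sin φ₁ cos φ₂ cos Δλ = 0.098142
θ = atan2(y, x) = 41.6683° → 41.6683° (mod 360°)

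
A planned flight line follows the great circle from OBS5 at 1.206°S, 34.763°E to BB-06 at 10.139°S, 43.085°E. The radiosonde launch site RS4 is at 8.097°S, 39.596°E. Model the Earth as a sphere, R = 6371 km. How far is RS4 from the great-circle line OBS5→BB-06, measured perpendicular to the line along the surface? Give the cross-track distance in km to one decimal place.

δ₁₃ = central angle OBS5→RS4 = 0.146713 rad  (haversine)
θ₁₃ = bearing OBS5→RS4 = 145.209°,  θ₁₂ = bearing OBS5→BB-06 = 137.502°
dₓₜ = R·arcsin(sin δ₁₃ · sin(θ₁₃ − θ₁₂)) = 6371·arcsin(0.14619·sin(7.707°)) = 124.909 km
|dₓₜ| = 124.909 km

124.9 km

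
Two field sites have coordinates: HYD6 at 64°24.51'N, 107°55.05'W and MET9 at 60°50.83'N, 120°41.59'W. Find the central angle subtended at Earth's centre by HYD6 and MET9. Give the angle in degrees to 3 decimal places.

HYD6: φ = +64.40850°, λ = -107.91750°
MET9: φ = +60.84717°, λ = -120.69317°
Δφ = -3.5613°,  Δλ = -12.7757°
a = sin²(Δφ/2) + cos φ₁ cos φ₂ sin²(Δλ/2) = 0.003570
c = 2·arcsin(√a) = 0.119574 rad = 6.8511°

6.851°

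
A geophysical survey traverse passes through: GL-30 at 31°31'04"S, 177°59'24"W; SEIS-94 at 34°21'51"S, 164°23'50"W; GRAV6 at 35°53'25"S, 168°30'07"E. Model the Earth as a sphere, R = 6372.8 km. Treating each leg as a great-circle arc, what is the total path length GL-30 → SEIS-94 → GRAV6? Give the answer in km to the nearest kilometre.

3770 km

GL-30: φ = -31.51778°, λ = -177.99000°
SEIS-94: φ = -34.36417°, λ = -164.39722°
GRAV6: φ = -35.89028°, λ = +168.50194°
GL-30→SEIS-94: c = 0.205023 rad, d = 1306.57 km
SEIS-94→GRAV6: c = 0.386534 rad, d = 2463.30 km
Total = 1306.57 + 2463.30 = 3769.87 km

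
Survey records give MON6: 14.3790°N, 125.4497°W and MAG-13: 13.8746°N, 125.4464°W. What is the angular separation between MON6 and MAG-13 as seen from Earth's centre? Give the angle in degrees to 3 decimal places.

0.504°

Δφ = -0.5044°,  Δλ = 0.0033°
a = sin²(Δφ/2) + cos φ₁ cos φ₂ sin²(Δλ/2) = 0.000019
c = 2·arcsin(√a) = 0.008804 rad = 0.5044°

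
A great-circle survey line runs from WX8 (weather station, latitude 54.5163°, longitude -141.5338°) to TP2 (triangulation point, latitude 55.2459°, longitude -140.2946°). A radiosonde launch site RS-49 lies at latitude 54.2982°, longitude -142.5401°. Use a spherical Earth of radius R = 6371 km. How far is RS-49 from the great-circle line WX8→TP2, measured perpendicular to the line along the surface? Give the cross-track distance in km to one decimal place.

30.6 km

δ₁₃ = central angle WX8→RS-49 = 0.010908 rad  (haversine)
θ₁₃ = bearing WX8→RS-49 = 249.985°,  θ₁₂ = bearing WX8→TP2 = 43.830°
dₓₜ = R·arcsin(sin δ₁₃ · sin(θ₁₃ − θ₁₂)) = 6371·arcsin(0.01091·sin(206.155°)) = -30.632 km
|dₓₜ| = 30.632 km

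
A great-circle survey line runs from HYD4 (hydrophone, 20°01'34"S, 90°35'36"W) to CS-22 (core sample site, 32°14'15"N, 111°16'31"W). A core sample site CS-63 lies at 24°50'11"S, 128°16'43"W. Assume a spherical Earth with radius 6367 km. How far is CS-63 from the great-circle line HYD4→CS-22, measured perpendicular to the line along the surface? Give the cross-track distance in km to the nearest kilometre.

3870 km

HYD4: φ = -20.02611°, λ = -90.59333°
CS-22: φ = +32.23750°, λ = -111.27528°
CS-63: φ = -24.83639°, λ = -128.27861°
δ₁₃ = central angle HYD4→CS-63 = 0.611826 rad  (haversine)
θ₁₃ = bearing HYD4→CS-63 = 254.996°,  θ₁₂ = bearing HYD4→CS-22 = 338.850°
dₓₜ = R·arcsin(sin δ₁₃ · sin(θ₁₃ − θ₁₂)) = 6367·arcsin(0.57436·sin(-83.853°)) = -3869.848 km
|dₓₜ| = 3869.848 km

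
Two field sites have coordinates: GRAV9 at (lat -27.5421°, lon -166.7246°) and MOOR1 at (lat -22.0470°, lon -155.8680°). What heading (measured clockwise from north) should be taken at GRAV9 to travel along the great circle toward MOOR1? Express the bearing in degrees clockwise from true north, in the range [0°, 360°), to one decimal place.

63.2°

Δλ = 10.8566°
y = sin Δλ · cos φ₂ = 0.174579
x = cos φ₁ sin φ₂ − sin φ₁ cos φ₂ cos Δλ = 0.088090
θ = atan2(y, x) = 63.2252° → 63.2252° (mod 360°)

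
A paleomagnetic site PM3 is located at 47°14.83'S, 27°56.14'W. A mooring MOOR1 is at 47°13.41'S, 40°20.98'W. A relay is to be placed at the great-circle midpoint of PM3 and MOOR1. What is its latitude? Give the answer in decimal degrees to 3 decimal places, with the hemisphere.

47.403°S

PM3: φ = -47.24717°, λ = -27.93567°
MOOR1: φ = -47.22350°, λ = -40.34967°
Bx = cos φ₂ cos Δλ = 0.663262,  By = cos φ₂ sin Δλ = -0.145997
φₘ = atan2(sin φ₁ + sin φ₂, √((cos φ₁ + Bx)² + By²)) = -47.40322°
λₘ = λ₁ + atan2(By, cos φ₁ + Bx) = -34.14406°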